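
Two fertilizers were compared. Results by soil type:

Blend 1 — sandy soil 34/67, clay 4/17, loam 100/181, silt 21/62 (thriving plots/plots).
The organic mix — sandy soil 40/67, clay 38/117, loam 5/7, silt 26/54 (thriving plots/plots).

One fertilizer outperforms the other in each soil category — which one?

Sandy soil: Blend 1 34/67 = 50.7%, the organic mix 40/67 = 59.7% → the organic mix
Clay: Blend 1 4/17 = 23.5%, the organic mix 38/117 = 32.5% → the organic mix
Loam: Blend 1 100/181 = 55.2%, the organic mix 5/7 = 71.4% → the organic mix
Silt: Blend 1 21/62 = 33.9%, the organic mix 26/54 = 48.1% → the organic mix
The organic mix has the higher rate in all 4 groups.

the organic mix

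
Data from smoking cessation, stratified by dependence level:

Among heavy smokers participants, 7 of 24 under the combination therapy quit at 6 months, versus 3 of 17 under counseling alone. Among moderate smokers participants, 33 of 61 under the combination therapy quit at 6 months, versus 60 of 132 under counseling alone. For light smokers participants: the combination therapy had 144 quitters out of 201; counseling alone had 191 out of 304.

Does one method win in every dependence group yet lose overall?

No

Heavy smokers: the combination therapy 7/24 = 29.2%, counseling alone 3/17 = 17.6% → the combination therapy
Moderate smokers: the combination therapy 33/61 = 54.1%, counseling alone 60/132 = 45.5% → the combination therapy
Light smokers: the combination therapy 144/201 = 71.6%, counseling alone 191/304 = 62.8% → the combination therapy
Overall: the combination therapy 184/286 = 64.3%, counseling alone 254/453 = 56.1% → the combination therapy
The combination therapy wins overall and in every dependence group — no reversal.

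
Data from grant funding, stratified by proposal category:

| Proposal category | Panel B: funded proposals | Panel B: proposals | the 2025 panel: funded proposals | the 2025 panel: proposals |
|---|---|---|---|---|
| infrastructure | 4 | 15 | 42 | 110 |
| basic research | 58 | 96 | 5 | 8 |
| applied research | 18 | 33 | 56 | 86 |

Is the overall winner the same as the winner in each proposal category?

No

Infrastructure: Panel B 4/15 = 26.7%, the 2025 panel 42/110 = 38.2% → the 2025 panel
Basic research: Panel B 58/96 = 60.4%, the 2025 panel 5/8 = 62.5% → the 2025 panel
Applied research: Panel B 18/33 = 54.5%, the 2025 panel 56/86 = 65.1% → the 2025 panel
Overall: Panel B 80/144 = 55.6%, the 2025 panel 103/204 = 50.5% → Panel B
The 2025 panel wins each proposal group but Panel B wins overall — the comparison reverses. The 2025 panel's proposals skew toward infrastructure, which has a lower base rate.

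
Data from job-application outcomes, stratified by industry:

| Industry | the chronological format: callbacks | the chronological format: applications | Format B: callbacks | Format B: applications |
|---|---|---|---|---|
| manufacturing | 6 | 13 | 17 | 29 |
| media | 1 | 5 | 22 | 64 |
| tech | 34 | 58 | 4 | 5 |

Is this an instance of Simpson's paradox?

Yes

Manufacturing: the chronological format 6/13 = 46.2%, Format B 17/29 = 58.6% → Format B
Media: the chronological format 1/5 = 20.0%, Format B 22/64 = 34.4% → Format B
Tech: the chronological format 34/58 = 58.6%, Format B 4/5 = 80.0% → Format B
Overall: the chronological format 41/76 = 53.9%, Format B 43/98 = 43.9% → the chronological format
Format B wins each industry group but the chronological format wins overall — the comparison reverses. Format B's applications skew toward media, which has a lower base rate.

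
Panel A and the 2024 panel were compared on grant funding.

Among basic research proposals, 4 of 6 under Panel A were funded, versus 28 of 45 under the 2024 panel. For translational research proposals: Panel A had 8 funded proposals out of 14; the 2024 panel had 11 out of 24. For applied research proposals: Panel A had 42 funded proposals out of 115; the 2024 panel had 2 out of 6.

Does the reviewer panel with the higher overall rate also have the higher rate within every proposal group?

No

Basic research: Panel A 4/6 = 66.7%, the 2024 panel 28/45 = 62.2% → Panel A
Translational research: Panel A 8/14 = 57.1%, the 2024 panel 11/24 = 45.8% → Panel A
Applied research: Panel A 42/115 = 36.5%, the 2024 panel 2/6 = 33.3% → Panel A
Overall: Panel A 54/135 = 40.0%, the 2024 panel 41/75 = 54.7% → the 2024 panel
Panel A wins each proposal group but the 2024 panel wins overall — the comparison reverses. Panel A's proposals skew toward applied research, which has a lower base rate.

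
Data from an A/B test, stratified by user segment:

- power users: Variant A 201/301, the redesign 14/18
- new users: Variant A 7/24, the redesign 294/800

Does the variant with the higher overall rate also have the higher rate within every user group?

No

Power users: Variant A 201/301 = 66.8%, the redesign 14/18 = 77.8% → the redesign
New users: Variant A 7/24 = 29.2%, the redesign 294/800 = 36.8% → the redesign
Overall: Variant A 208/325 = 64.0%, the redesign 308/818 = 37.7% → Variant A
The redesign wins each user group but Variant A wins overall — the comparison reverses. The redesign's views skew toward new users, which has a lower base rate.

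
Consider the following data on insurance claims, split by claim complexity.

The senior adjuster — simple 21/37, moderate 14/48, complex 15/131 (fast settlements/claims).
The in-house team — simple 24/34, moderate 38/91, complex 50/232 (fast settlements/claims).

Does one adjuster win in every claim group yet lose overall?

Simple: the senior adjuster 21/37 = 56.8%, the in-house team 24/34 = 70.6% → the in-house team
Moderate: the senior adjuster 14/48 = 29.2%, the in-house team 38/91 = 41.8% → the in-house team
Complex: the senior adjuster 15/131 = 11.5%, the in-house team 50/232 = 21.6% → the in-house team
Overall: the senior adjuster 50/216 = 23.1%, the in-house team 112/357 = 31.4% → the in-house team
The in-house team wins overall and in every claim group — no reversal.

No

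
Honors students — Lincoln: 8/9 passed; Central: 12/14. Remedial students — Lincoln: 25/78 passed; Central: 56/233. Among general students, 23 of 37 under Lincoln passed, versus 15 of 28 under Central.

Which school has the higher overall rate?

Lincoln

Honors: Lincoln 8/9 = 88.9%, Central 12/14 = 85.7% → Lincoln
Remedial: Lincoln 25/78 = 32.1%, Central 56/233 = 24.0% → Lincoln
General: Lincoln 23/37 = 62.2%, Central 15/28 = 53.6% → Lincoln
Overall: Lincoln 56/124 = 45.2%, Central 83/275 = 30.2% → Lincoln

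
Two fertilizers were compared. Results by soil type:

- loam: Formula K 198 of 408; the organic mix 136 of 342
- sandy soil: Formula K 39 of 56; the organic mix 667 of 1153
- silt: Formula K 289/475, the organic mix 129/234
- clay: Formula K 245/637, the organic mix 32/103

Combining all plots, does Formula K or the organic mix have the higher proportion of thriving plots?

Loam: Formula K 198/408 = 48.5%, the organic mix 136/342 = 39.8% → Formula K
Sandy soil: Formula K 39/56 = 69.6%, the organic mix 667/1153 = 57.8% → Formula K
Silt: Formula K 289/475 = 60.8%, the organic mix 129/234 = 55.1% → Formula K
Clay: Formula K 245/637 = 38.5%, the organic mix 32/103 = 31.1% → Formula K
Overall: Formula K 771/1576 = 48.9%, the organic mix 964/1832 = 52.6% → the organic mix
(Formula K wins every soil group but the organic mix wins overall — Formula K's plots skew toward the low-rate clay group.)

the organic mix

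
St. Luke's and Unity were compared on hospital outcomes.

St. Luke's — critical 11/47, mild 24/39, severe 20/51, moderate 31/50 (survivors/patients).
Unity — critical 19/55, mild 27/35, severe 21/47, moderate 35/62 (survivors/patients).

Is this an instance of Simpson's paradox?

No

Critical: St. Luke's 11/47 = 23.4%, Unity 19/55 = 34.5% → Unity
Mild: St. Luke's 24/39 = 61.5%, Unity 27/35 = 77.1% → Unity
Severe: St. Luke's 20/51 = 39.2%, Unity 21/47 = 44.7% → Unity
Moderate: St. Luke's 31/50 = 62.0%, Unity 35/62 = 56.5% → St. Luke's
Overall: St. Luke's 86/187 = 46.0%, Unity 102/199 = 51.3% → Unity
Neither sweeps: St. Luke's wins 1 of 4 groups, Unity wins 3. Unity wins overall but not every group — no Simpson reversal.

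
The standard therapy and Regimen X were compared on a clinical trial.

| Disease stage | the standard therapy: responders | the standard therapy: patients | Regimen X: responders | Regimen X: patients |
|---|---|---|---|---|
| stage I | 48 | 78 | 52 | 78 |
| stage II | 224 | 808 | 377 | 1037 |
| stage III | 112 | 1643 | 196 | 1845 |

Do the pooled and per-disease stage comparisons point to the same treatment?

Yes

Stage I: the standard therapy 48/78 = 61.5%, Regimen X 52/78 = 66.7% → Regimen X
Stage II: the standard therapy 224/808 = 27.7%, Regimen X 377/1037 = 36.4% → Regimen X
Stage III: the standard therapy 112/1643 = 6.8%, Regimen X 196/1845 = 10.6% → Regimen X
Overall: the standard therapy 384/2529 = 15.2%, Regimen X 625/2960 = 21.1% → Regimen X
Regimen X wins overall and in every disease group — no reversal.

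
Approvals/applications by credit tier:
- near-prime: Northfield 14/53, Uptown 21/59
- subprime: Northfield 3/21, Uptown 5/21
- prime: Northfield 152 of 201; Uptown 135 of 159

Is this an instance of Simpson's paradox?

No

Near-prime: Northfield 14/53 = 26.4%, Uptown 21/59 = 35.6% → Uptown
Subprime: Northfield 3/21 = 14.3%, Uptown 5/21 = 23.8% → Uptown
Prime: Northfield 152/201 = 75.6%, Uptown 135/159 = 84.9% → Uptown
Overall: Northfield 169/275 = 61.5%, Uptown 161/239 = 67.4% → Uptown
Uptown wins overall and in every credit group — no reversal.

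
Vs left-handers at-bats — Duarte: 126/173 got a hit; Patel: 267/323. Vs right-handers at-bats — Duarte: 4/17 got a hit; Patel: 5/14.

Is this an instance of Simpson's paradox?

No

Vs left-handers: Duarte 126/173 = 72.8%, Patel 267/323 = 82.7% → Patel
Vs right-handers: Duarte 4/17 = 23.5%, Patel 5/14 = 35.7% → Patel
Overall: Duarte 130/190 = 68.4%, Patel 272/337 = 80.7% → Patel
Patel wins overall and in every pitcher group — no reversal.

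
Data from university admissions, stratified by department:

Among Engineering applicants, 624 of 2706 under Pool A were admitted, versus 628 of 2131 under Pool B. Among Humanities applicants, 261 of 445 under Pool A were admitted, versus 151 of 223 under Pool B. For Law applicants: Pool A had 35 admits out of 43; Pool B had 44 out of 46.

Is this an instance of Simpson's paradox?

Engineering: Pool A 624/2706 = 23.1%, Pool B 628/2131 = 29.5% → Pool B
Humanities: Pool A 261/445 = 58.7%, Pool B 151/223 = 67.7% → Pool B
Law: Pool A 35/43 = 81.4%, Pool B 44/46 = 95.7% → Pool B
Overall: Pool A 920/3194 = 28.8%, Pool B 823/2400 = 34.3% → Pool B
Pool B wins overall and in every department group — no reversal.

No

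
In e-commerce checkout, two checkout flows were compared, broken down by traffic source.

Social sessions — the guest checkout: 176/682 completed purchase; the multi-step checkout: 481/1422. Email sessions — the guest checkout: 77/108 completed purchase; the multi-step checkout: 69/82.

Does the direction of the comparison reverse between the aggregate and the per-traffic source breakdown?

No

Social: the guest checkout 176/682 = 25.8%, the multi-step checkout 481/1422 = 33.8% → the multi-step checkout
Email: the guest checkout 77/108 = 71.3%, the multi-step checkout 69/82 = 84.1% → the multi-step checkout
Overall: the guest checkout 253/790 = 32.0%, the multi-step checkout 550/1504 = 36.6% → the multi-step checkout
The multi-step checkout wins overall and in every traffic group — no reversal.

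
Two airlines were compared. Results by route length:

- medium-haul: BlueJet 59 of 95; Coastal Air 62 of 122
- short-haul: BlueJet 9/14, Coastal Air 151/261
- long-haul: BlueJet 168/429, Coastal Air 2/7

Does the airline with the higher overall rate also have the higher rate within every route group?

No

Medium-haul: BlueJet 59/95 = 62.1%, Coastal Air 62/122 = 50.8% → BlueJet
Short-haul: BlueJet 9/14 = 64.3%, Coastal Air 151/261 = 57.9% → BlueJet
Long-haul: BlueJet 168/429 = 39.2%, Coastal Air 2/7 = 28.6% → BlueJet
Overall: BlueJet 236/538 = 43.9%, Coastal Air 215/390 = 55.1% → Coastal Air
BlueJet wins each route group but Coastal Air wins overall — the comparison reverses. BlueJet's flights skew toward long-haul, which has a lower base rate.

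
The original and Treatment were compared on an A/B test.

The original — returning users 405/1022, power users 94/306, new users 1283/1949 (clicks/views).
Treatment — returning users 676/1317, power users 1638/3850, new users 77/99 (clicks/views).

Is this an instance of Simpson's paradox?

Yes

Returning users: the original 405/1022 = 39.6%, Treatment 676/1317 = 51.3% → Treatment
Power users: the original 94/306 = 30.7%, Treatment 1638/3850 = 42.5% → Treatment
New users: the original 1283/1949 = 65.8%, Treatment 77/99 = 77.8% → Treatment
Overall: the original 1782/3277 = 54.4%, Treatment 2391/5266 = 45.4% → the original
Treatment wins each user group but the original wins overall — the comparison reverses. Treatment's views skew toward power users, which has a lower base rate.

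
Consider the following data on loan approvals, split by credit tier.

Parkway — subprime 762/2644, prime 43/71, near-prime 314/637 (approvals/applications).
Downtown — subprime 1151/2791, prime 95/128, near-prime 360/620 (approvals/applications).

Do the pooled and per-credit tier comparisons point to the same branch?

Yes

Subprime: Parkway 762/2644 = 28.8%, Downtown 1151/2791 = 41.2% → Downtown
Prime: Parkway 43/71 = 60.6%, Downtown 95/128 = 74.2% → Downtown
Near-prime: Parkway 314/637 = 49.3%, Downtown 360/620 = 58.1% → Downtown
Overall: Parkway 1119/3352 = 33.4%, Downtown 1606/3539 = 45.4% → Downtown
Downtown wins overall and in every credit group — no reversal.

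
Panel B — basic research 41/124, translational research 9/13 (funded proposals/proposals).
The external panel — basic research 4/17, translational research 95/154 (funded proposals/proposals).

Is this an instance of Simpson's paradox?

Basic research: Panel B 41/124 = 33.1%, the external panel 4/17 = 23.5% → Panel B
Translational research: Panel B 9/13 = 69.2%, the external panel 95/154 = 61.7% → Panel B
Overall: Panel B 50/137 = 36.5%, the external panel 99/171 = 57.9% → the external panel
Panel B wins each proposal group but the external panel wins overall — the comparison reverses. Panel B's proposals skew toward basic research, which has a lower base rate.

Yes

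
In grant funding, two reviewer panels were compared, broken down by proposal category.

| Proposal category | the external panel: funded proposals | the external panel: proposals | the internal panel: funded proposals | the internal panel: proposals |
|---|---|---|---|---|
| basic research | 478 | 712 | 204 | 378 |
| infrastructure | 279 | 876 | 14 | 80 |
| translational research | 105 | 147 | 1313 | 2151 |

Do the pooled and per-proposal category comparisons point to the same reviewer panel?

Basic research: the external panel 478/712 = 67.1%, the internal panel 204/378 = 54.0% → the external panel
Infrastructure: the external panel 279/876 = 31.8%, the internal panel 14/80 = 17.5% → the external panel
Translational research: the external panel 105/147 = 71.4%, the internal panel 1313/2151 = 61.0% → the external panel
Overall: the external panel 862/1735 = 49.7%, the internal panel 1531/2609 = 58.7% → the internal panel
The external panel wins each proposal group but the internal panel wins overall — the comparison reverses. The external panel's proposals skew toward infrastructure, which has a lower base rate.

No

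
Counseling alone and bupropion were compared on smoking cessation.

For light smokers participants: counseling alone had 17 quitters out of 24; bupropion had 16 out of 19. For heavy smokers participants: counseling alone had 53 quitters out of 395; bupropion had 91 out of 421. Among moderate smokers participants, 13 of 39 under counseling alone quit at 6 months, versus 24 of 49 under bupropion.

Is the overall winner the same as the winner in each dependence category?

Yes

Light smokers: counseling alone 17/24 = 70.8%, bupropion 16/19 = 84.2% → bupropion
Heavy smokers: counseling alone 53/395 = 13.4%, bupropion 91/421 = 21.6% → bupropion
Moderate smokers: counseling alone 13/39 = 33.3%, bupropion 24/49 = 49.0% → bupropion
Overall: counseling alone 83/458 = 18.1%, bupropion 131/489 = 26.8% → bupropion
Bupropion wins overall and in every dependence group — no reversal.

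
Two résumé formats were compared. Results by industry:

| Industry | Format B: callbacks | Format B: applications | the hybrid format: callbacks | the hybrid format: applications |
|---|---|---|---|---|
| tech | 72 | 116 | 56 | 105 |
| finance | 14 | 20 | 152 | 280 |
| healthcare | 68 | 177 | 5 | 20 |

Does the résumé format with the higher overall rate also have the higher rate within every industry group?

Tech: Format B 72/116 = 62.1%, the hybrid format 56/105 = 53.3% → Format B
Finance: Format B 14/20 = 70.0%, the hybrid format 152/280 = 54.3% → Format B
Healthcare: Format B 68/177 = 38.4%, the hybrid format 5/20 = 25.0% → Format B
Overall: Format B 154/313 = 49.2%, the hybrid format 213/405 = 52.6% → the hybrid format
Format B wins each industry group but the hybrid format wins overall — the comparison reverses. Format B's applications skew toward healthcare, which has a lower base rate.

No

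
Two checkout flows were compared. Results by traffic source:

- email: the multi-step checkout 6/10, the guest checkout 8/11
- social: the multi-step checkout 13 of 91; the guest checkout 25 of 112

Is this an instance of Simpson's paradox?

Email: the multi-step checkout 6/10 = 60.0%, the guest checkout 8/11 = 72.7% → the guest checkout
Social: the multi-step checkout 13/91 = 14.3%, the guest checkout 25/112 = 22.3% → the guest checkout
Overall: the multi-step checkout 19/101 = 18.8%, the guest checkout 33/123 = 26.8% → the guest checkout
The guest checkout wins overall and in every traffic group — no reversal.

No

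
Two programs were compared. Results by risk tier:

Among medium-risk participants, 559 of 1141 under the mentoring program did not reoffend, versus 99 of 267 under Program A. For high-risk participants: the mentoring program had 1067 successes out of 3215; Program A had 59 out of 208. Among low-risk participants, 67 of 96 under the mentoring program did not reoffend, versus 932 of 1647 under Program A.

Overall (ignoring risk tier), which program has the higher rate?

Program A

Medium-risk: the mentoring program 559/1141 = 49.0%, Program A 99/267 = 37.1% → the mentoring program
High-risk: the mentoring program 1067/3215 = 33.2%, Program A 59/208 = 28.4% → the mentoring program
Low-risk: the mentoring program 67/96 = 69.8%, Program A 932/1647 = 56.6% → the mentoring program
Overall: the mentoring program 1693/4452 = 38.0%, Program A 1090/2122 = 51.4% → Program A
(The mentoring program wins every risk group but Program A wins overall — the mentoring program's participants skew toward the low-rate high-risk group.)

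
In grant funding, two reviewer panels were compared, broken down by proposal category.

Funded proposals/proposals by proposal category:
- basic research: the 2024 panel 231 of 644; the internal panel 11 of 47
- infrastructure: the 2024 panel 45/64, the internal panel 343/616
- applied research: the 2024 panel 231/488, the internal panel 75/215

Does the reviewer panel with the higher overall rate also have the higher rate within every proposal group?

Basic research: the 2024 panel 231/644 = 35.9%, the internal panel 11/47 = 23.4% → the 2024 panel
Infrastructure: the 2024 panel 45/64 = 70.3%, the internal panel 343/616 = 55.7% → the 2024 panel
Applied research: the 2024 panel 231/488 = 47.3%, the internal panel 75/215 = 34.9% → the 2024 panel
Overall: the 2024 panel 507/1196 = 42.4%, the internal panel 429/878 = 48.9% → the internal panel
The 2024 panel wins each proposal group but the internal panel wins overall — the comparison reverses. The 2024 panel's proposals skew toward basic research, which has a lower base rate.

No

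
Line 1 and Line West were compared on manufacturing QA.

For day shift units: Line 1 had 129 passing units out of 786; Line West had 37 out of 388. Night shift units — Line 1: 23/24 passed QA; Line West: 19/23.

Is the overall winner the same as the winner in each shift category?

Yes

Day shift: Line 1 129/786 = 16.4%, Line West 37/388 = 9.5% → Line 1
Night shift: Line 1 23/24 = 95.8%, Line West 19/23 = 82.6% → Line 1
Overall: Line 1 152/810 = 18.8%, Line West 56/411 = 13.6% → Line 1
Line 1 wins overall and in every shift group — no reversal.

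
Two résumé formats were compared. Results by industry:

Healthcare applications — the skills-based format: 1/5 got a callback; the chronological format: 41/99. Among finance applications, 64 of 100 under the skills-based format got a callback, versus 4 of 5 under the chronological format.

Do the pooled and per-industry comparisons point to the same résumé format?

Healthcare: the skills-based format 1/5 = 20.0%, the chronological format 41/99 = 41.4% → the chronological format
Finance: the skills-based format 64/100 = 64.0%, the chronological format 4/5 = 80.0% → the chronological format
Overall: the skills-based format 65/105 = 61.9%, the chronological format 45/104 = 43.3% → the skills-based format
The chronological format wins each industry group but the skills-based format wins overall — the comparison reverses. The chronological format's applications skew toward healthcare, which has a lower base rate.

No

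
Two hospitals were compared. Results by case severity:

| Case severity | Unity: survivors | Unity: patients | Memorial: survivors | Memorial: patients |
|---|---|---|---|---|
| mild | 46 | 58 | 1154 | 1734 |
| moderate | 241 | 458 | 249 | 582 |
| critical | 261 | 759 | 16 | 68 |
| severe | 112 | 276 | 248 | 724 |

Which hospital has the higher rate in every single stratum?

Mild: Unity 46/58 = 79.3%, Memorial 1154/1734 = 66.6% → Unity
Moderate: Unity 241/458 = 52.6%, Memorial 249/582 = 42.8% → Unity
Critical: Unity 261/759 = 34.4%, Memorial 16/68 = 23.5% → Unity
Severe: Unity 112/276 = 40.6%, Memorial 248/724 = 34.3% → Unity
Unity has the higher rate in all 4 groups.

Unity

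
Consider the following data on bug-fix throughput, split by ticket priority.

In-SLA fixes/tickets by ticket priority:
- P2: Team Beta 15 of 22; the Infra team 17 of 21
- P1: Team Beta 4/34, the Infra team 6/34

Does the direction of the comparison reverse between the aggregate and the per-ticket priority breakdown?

No

P2: Team Beta 15/22 = 68.2%, the Infra team 17/21 = 81.0% → the Infra team
P1: Team Beta 4/34 = 11.8%, the Infra team 6/34 = 17.6% → the Infra team
Overall: Team Beta 19/56 = 33.9%, the Infra team 23/55 = 41.8% → the Infra team
The Infra team wins overall and in every ticket group — no reversal.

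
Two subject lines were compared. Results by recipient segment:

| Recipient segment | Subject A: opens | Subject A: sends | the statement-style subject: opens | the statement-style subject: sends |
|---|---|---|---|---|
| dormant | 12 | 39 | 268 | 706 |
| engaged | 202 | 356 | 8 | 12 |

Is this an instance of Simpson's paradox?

Dormant: Subject A 12/39 = 30.8%, the statement-style subject 268/706 = 38.0% → the statement-style subject
Engaged: Subject A 202/356 = 56.7%, the statement-style subject 8/12 = 66.7% → the statement-style subject
Overall: Subject A 214/395 = 54.2%, the statement-style subject 276/718 = 38.4% → Subject A
The statement-style subject wins each recipient group but Subject A wins overall — the comparison reverses. The statement-style subject's sends skew toward dormant, which has a lower base rate.

Yes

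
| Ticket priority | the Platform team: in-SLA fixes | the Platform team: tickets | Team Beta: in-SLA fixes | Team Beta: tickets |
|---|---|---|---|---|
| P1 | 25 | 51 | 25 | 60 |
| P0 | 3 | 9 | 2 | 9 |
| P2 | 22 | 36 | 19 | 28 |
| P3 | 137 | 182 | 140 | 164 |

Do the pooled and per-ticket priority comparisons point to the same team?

P1: the Platform team 25/51 = 49.0%, Team Beta 25/60 = 41.7% → the Platform team
P0: the Platform team 3/9 = 33.3%, Team Beta 2/9 = 22.2% → the Platform team
P2: the Platform team 22/36 = 61.1%, Team Beta 19/28 = 67.9% → Team Beta
P3: the Platform team 137/182 = 75.3%, Team Beta 140/164 = 85.4% → Team Beta
Overall: the Platform team 187/278 = 67.3%, Team Beta 186/261 = 71.3% → Team Beta
Neither sweeps: the Platform team wins 2 of 4 groups, Team Beta wins 2. Team Beta wins overall but not every group — no Simpson reversal.

No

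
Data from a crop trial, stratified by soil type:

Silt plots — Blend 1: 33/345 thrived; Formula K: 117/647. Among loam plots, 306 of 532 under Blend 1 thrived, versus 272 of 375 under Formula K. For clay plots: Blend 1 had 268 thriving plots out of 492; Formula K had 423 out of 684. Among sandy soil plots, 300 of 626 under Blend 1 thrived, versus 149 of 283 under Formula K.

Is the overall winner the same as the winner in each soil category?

Yes

Silt: Blend 1 33/345 = 9.6%, Formula K 117/647 = 18.1% → Formula K
Loam: Blend 1 306/532 = 57.5%, Formula K 272/375 = 72.5% → Formula K
Clay: Blend 1 268/492 = 54.5%, Formula K 423/684 = 61.8% → Formula K
Sandy soil: Blend 1 300/626 = 47.9%, Formula K 149/283 = 52.7% → Formula K
Overall: Blend 1 907/1995 = 45.5%, Formula K 961/1989 = 48.3% → Formula K
Formula K wins overall and in every soil group — no reversal.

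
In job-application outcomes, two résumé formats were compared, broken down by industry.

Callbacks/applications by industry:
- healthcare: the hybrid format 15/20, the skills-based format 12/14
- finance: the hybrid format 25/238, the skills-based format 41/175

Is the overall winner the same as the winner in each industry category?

Healthcare: the hybrid format 15/20 = 75.0%, the skills-based format 12/14 = 85.7% → the skills-based format
Finance: the hybrid format 25/238 = 10.5%, the skills-based format 41/175 = 23.4% → the skills-based format
Overall: the hybrid format 40/258 = 15.5%, the skills-based format 53/189 = 28.0% → the skills-based format
The skills-based format wins overall and in every industry group — no reversal.

Yes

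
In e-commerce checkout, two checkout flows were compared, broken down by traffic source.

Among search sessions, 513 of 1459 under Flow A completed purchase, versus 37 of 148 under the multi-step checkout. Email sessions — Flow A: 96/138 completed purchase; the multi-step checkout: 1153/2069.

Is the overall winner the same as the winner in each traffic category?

Search: Flow A 513/1459 = 35.2%, the multi-step checkout 37/148 = 25.0% → Flow A
Email: Flow A 96/138 = 69.6%, the multi-step checkout 1153/2069 = 55.7% → Flow A
Overall: Flow A 609/1597 = 38.1%, the multi-step checkout 1190/2217 = 53.7% → the multi-step checkout
Flow A wins each traffic group but the multi-step checkout wins overall — the comparison reverses. Flow A's sessions skew toward search, which has a lower base rate.

No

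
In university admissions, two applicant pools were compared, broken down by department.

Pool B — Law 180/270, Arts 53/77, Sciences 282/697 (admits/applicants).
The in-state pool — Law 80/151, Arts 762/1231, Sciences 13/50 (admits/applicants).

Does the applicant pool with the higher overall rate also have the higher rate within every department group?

Law: Pool B 180/270 = 66.7%, the in-state pool 80/151 = 53.0% → Pool B
Arts: Pool B 53/77 = 68.8%, the in-state pool 762/1231 = 61.9% → Pool B
Sciences: Pool B 282/697 = 40.5%, the in-state pool 13/50 = 26.0% → Pool B
Overall: Pool B 515/1044 = 49.3%, the in-state pool 855/1432 = 59.7% → the in-state pool
Pool B wins each department group but the in-state pool wins overall — the comparison reverses. Pool B's applicants skew toward Sciences, which has a lower base rate.

No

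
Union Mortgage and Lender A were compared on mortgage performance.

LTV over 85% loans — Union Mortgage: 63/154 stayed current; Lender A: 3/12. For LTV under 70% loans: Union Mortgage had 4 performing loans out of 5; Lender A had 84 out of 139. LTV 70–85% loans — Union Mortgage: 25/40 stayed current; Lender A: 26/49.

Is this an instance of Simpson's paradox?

Yes

LTV over 85%: Union Mortgage 63/154 = 40.9%, Lender A 3/12 = 25.0% → Union Mortgage
LTV under 70%: Union Mortgage 4/5 = 80.0%, Lender A 84/139 = 60.4% → Union Mortgage
LTV 70–85%: Union Mortgage 25/40 = 62.5%, Lender A 26/49 = 53.1% → Union Mortgage
Overall: Union Mortgage 92/199 = 46.2%, Lender A 113/200 = 56.5% → Lender A
Union Mortgage wins each loan-to-value group but Lender A wins overall — the comparison reverses. Union Mortgage's loans skew toward LTV over 85%, which has a lower base rate.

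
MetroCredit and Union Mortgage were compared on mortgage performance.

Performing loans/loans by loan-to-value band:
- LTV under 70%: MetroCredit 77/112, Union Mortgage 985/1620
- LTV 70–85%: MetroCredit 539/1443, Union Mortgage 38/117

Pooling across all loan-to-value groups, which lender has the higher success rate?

LTV under 70%: MetroCredit 77/112 = 68.8%, Union Mortgage 985/1620 = 60.8% → MetroCredit
LTV 70–85%: MetroCredit 539/1443 = 37.4%, Union Mortgage 38/117 = 32.5% → MetroCredit
Overall: MetroCredit 616/1555 = 39.6%, Union Mortgage 1023/1737 = 58.9% → Union Mortgage
(MetroCredit wins every loan-to-value group but Union Mortgage wins overall — MetroCredit's loans skew toward the low-rate LTV 70–85% group.)

Union Mortgage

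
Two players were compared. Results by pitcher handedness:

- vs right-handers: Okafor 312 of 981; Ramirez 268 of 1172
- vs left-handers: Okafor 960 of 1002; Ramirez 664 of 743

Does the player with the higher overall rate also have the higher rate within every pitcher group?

Yes

Vs right-handers: Okafor 312/981 = 31.8%, Ramirez 268/1172 = 22.9% → Okafor
Vs left-handers: Okafor 960/1002 = 95.8%, Ramirez 664/743 = 89.4% → Okafor
Overall: Okafor 1272/1983 = 64.1%, Ramirez 932/1915 = 48.7% → Okafor
Okafor wins overall and in every pitcher group — no reversal.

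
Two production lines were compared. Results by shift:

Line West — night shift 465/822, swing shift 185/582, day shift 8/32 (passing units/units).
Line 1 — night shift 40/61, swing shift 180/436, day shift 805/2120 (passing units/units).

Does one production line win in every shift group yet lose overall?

Night shift: Line West 465/822 = 56.6%, Line 1 40/61 = 65.6% → Line 1
Swing shift: Line West 185/582 = 31.8%, Line 1 180/436 = 41.3% → Line 1
Day shift: Line West 8/32 = 25.0%, Line 1 805/2120 = 38.0% → Line 1
Overall: Line West 658/1436 = 45.8%, Line 1 1025/2617 = 39.2% → Line West
Line 1 wins each shift group but Line West wins overall — the comparison reverses. Line 1's units skew toward day shift, which has a lower base rate.

Yes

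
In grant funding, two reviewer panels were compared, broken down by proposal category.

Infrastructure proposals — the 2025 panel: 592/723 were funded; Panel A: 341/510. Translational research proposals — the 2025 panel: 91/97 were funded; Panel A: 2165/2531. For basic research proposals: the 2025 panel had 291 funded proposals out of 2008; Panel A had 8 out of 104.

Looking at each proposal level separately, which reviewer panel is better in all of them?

the 2025 panel

Infrastructure: the 2025 panel 592/723 = 81.9%, Panel A 341/510 = 66.9% → the 2025 panel
Translational research: the 2025 panel 91/97 = 93.8%, Panel A 2165/2531 = 85.5% → the 2025 panel
Basic research: the 2025 panel 291/2008 = 14.5%, Panel A 8/104 = 7.7% → the 2025 panel
The 2025 panel has the higher rate in all 3 groups.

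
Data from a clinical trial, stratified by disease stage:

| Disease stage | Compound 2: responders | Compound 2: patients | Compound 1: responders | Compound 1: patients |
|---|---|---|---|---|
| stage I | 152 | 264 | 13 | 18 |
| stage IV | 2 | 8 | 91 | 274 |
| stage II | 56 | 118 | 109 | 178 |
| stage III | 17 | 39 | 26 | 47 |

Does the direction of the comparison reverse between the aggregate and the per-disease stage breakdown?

Yes

Stage I: Compound 2 152/264 = 57.6%, Compound 1 13/18 = 72.2% → Compound 1
Stage IV: Compound 2 2/8 = 25.0%, Compound 1 91/274 = 33.2% → Compound 1
Stage II: Compound 2 56/118 = 47.5%, Compound 1 109/178 = 61.2% → Compound 1
Stage III: Compound 2 17/39 = 43.6%, Compound 1 26/47 = 55.3% → Compound 1
Overall: Compound 2 227/429 = 52.9%, Compound 1 239/517 = 46.2% → Compound 2
Compound 1 wins each disease group but Compound 2 wins overall — the comparison reverses. Compound 1's patients skew toward stage IV, which has a lower base rate.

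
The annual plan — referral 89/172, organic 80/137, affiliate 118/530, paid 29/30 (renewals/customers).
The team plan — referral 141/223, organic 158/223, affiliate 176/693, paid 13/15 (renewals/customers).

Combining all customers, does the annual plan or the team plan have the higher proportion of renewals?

Referral: the annual plan 89/172 = 51.7%, the team plan 141/223 = 63.2% → the team plan
Organic: the annual plan 80/137 = 58.4%, the team plan 158/223 = 70.9% → the team plan
Affiliate: the annual plan 118/530 = 22.3%, the team plan 176/693 = 25.4% → the team plan
Paid: the annual plan 29/30 = 96.7%, the team plan 13/15 = 86.7% → the annual plan
Overall: the annual plan 316/869 = 36.4%, the team plan 488/1154 = 42.3% → the team plan
(Neither sweeps every signup group, but the team plan has the higher pooled rate.)

the team plan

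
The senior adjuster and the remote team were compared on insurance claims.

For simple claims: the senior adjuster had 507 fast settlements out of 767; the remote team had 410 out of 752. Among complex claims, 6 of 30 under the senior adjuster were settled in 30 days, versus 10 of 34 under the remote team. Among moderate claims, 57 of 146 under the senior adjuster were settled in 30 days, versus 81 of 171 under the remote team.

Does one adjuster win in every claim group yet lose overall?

Simple: the senior adjuster 507/767 = 66.1%, the remote team 410/752 = 54.5% → the senior adjuster
Complex: the senior adjuster 6/30 = 20.0%, the remote team 10/34 = 29.4% → the remote team
Moderate: the senior adjuster 57/146 = 39.0%, the remote team 81/171 = 47.4% → the remote team
Overall: the senior adjuster 570/943 = 60.4%, the remote team 501/957 = 52.4% → the senior adjuster
Neither sweeps: the senior adjuster wins 1 of 3 groups, the remote team wins 2. The senior adjuster wins overall but not every group — no Simpson reversal.

No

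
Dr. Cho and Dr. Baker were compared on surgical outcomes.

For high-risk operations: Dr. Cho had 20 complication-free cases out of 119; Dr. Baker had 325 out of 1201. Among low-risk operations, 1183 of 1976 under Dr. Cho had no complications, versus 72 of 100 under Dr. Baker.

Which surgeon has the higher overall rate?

High-risk: Dr. Cho 20/119 = 16.8%, Dr. Baker 325/1201 = 27.1% → Dr. Baker
Low-risk: Dr. Cho 1183/1976 = 59.9%, Dr. Baker 72/100 = 72.0% → Dr. Baker
Overall: Dr. Cho 1203/2095 = 57.4%, Dr. Baker 397/1301 = 30.5% → Dr. Cho
(Dr. Baker wins every patient risk group but Dr. Cho wins overall — Dr. Baker's operations skew toward the low-rate high-risk group.)

Dr. Cho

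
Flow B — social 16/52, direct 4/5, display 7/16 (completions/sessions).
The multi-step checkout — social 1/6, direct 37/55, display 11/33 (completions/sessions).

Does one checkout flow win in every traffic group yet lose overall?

Social: Flow B 16/52 = 30.8%, the multi-step checkout 1/6 = 16.7% → Flow B
Direct: Flow B 4/5 = 80.0%, the multi-step checkout 37/55 = 67.3% → Flow B
Display: Flow B 7/16 = 43.8%, the multi-step checkout 11/33 = 33.3% → Flow B
Overall: Flow B 27/73 = 37.0%, the multi-step checkout 49/94 = 52.1% → the multi-step checkout
Flow B wins each traffic group but the multi-step checkout wins overall — the comparison reverses. Flow B's sessions skew toward social, which has a lower base rate.

Yes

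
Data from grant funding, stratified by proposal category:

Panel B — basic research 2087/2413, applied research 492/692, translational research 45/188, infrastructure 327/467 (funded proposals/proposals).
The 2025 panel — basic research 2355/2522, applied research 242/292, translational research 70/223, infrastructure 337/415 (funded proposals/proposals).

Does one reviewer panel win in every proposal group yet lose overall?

No

Basic research: Panel B 2087/2413 = 86.5%, the 2025 panel 2355/2522 = 93.4% → the 2025 panel
Applied research: Panel B 492/692 = 71.1%, the 2025 panel 242/292 = 82.9% → the 2025 panel
Translational research: Panel B 45/188 = 23.9%, the 2025 panel 70/223 = 31.4% → the 2025 panel
Infrastructure: Panel B 327/467 = 70.0%, the 2025 panel 337/415 = 81.2% → the 2025 panel
Overall: Panel B 2951/3760 = 78.5%, the 2025 panel 3004/3452 = 87.0% → the 2025 panel
The 2025 panel wins overall and in every proposal group — no reversal.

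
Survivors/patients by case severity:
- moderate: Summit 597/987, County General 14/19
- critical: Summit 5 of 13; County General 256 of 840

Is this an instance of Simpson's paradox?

Moderate: Summit 597/987 = 60.5%, County General 14/19 = 73.7% → County General
Critical: Summit 5/13 = 38.5%, County General 256/840 = 30.5% → Summit
Overall: Summit 602/1000 = 60.2%, County General 270/859 = 31.4% → Summit
Neither sweeps: Summit wins 1 of 2 groups, County General wins 1. Summit wins overall but not every group — no Simpson reversal.

No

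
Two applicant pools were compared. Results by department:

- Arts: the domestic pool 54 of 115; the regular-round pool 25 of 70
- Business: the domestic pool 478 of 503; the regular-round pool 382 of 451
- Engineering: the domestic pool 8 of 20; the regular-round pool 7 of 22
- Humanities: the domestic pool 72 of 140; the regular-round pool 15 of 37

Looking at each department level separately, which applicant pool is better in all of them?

the domestic pool

Arts: the domestic pool 54/115 = 47.0%, the regular-round pool 25/70 = 35.7% → the domestic pool
Business: the domestic pool 478/503 = 95.0%, the regular-round pool 382/451 = 84.7% → the domestic pool
Engineering: the domestic pool 8/20 = 40.0%, the regular-round pool 7/22 = 31.8% → the domestic pool
Humanities: the domestic pool 72/140 = 51.4%, the regular-round pool 15/37 = 40.5% → the domestic pool
The domestic pool has the higher rate in all 4 groups.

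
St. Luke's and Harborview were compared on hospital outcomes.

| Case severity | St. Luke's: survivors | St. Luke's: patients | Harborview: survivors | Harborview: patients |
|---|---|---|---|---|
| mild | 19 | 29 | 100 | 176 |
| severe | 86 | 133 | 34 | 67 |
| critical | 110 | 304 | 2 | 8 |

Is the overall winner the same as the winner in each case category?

No

Mild: St. Luke's 19/29 = 65.5%, Harborview 100/176 = 56.8% → St. Luke's
Severe: St. Luke's 86/133 = 64.7%, Harborview 34/67 = 50.7% → St. Luke's
Critical: St. Luke's 110/304 = 36.2%, Harborview 2/8 = 25.0% → St. Luke's
Overall: St. Luke's 215/466 = 46.1%, Harborview 136/251 = 54.2% → Harborview
St. Luke's wins each case group but Harborview wins overall — the comparison reverses. St. Luke's's patients skew toward critical, which has a lower base rate.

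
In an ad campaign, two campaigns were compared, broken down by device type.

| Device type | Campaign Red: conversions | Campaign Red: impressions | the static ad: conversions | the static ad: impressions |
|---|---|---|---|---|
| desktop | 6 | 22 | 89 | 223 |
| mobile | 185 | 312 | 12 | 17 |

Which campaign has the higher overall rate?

Desktop: Campaign Red 6/22 = 27.3%, the static ad 89/223 = 39.9% → the static ad
Mobile: Campaign Red 185/312 = 59.3%, the static ad 12/17 = 70.6% → the static ad
Overall: Campaign Red 191/334 = 57.2%, the static ad 101/240 = 42.1% → Campaign Red
(The static ad wins every device group but Campaign Red wins overall — the static ad's impressions skew toward the low-rate desktop group.)

Campaign Red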